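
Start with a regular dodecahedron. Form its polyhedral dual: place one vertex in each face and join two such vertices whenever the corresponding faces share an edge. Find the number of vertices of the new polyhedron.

The base solid has V = 20, E = 30, F = 12.
The dual swaps V and F and preserves E: V′ = F = 12, E′ = E = 30, F′ = V = 20.

12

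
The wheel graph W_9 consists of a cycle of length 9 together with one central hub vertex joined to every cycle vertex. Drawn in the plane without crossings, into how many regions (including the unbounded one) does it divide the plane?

10

W_9 has V = 9 + 1 = 10 vertices and E = 2·9 = 18 edges.
By Euler's formula F = 2 − V + E = 2 − 10 + 18 = 10.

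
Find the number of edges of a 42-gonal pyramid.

84

A pyramid on an n-gon base has one n-gon and n triangles: V = 42 + 1 = 43, E = 2·42 = 84, F = 42 + 1 = 43.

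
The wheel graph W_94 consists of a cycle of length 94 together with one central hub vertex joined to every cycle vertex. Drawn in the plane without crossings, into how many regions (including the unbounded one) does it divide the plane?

W_94 has V = 94 + 1 = 95 vertices and E = 2·94 = 188 edges.
By Euler's formula F = 2 − V + E = 2 − 95 + 188 = 95.

95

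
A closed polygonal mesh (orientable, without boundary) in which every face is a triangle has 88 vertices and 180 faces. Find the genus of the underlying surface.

2

Every face is a triangle, so 2E = 3·180 = 540, giving E = 270.
χ = V − E + F = 88 − 270 + 180 = -2.
For a closed orientable surface χ = 2 − 2g, so g = (2 − (-2))/2 = 2.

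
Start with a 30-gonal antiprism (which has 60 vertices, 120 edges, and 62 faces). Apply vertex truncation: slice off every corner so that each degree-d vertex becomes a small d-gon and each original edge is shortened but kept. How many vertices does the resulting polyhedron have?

Truncation replaces each original edge-end by a new vertex, so V′ = 2E = 240.
Each original edge survives, and each old vertex of degree d contributes d new edges; summing degrees gives Σd = 2E, so E′ = E + 2E = 3E = 360.
Each original face survives and each original vertex becomes one new face: F′ = F + V = 122.

240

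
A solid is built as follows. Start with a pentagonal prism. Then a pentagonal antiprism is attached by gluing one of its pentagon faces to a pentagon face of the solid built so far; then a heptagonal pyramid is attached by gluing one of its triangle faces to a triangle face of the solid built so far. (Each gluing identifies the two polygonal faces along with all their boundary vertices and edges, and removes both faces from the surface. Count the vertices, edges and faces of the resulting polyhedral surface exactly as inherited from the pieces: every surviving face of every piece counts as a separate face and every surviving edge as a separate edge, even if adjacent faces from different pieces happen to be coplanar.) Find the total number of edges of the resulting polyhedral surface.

A pentagonal prism: V=10, E=15, F=7.
Attach a pentagonal antiprism (V=10, E=20, F=12) along a 5-gon: merge 5 vertices and 5 edges, delete both glued faces → V=15, E=30, F=17.
Attach a heptagonal pyramid (V=8, E=14, F=8) along a 3-gon: merge 3 vertices and 3 edges, delete both glued faces → V=20, E=41, F=23.
Check: V − E + F = 20 − 41 + 23 = 2.

41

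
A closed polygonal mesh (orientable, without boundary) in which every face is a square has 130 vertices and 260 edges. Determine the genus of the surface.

Every face is a square and each edge borders two faces, so 4F = 2·260, giving F = 130.
χ = V − E + F = 130 − 260 + 130 = 0.
For a closed orientable surface χ = 2 − 2g, so g = (2 − (0))/2 = 1.

1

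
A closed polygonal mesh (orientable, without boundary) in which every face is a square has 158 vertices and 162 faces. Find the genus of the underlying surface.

3

Every face is a square, so 2E = 4·162 = 648, giving E = 324.
χ = V − E + F = 158 − 324 + 162 = -4.
For a closed orientable surface χ = 2 − 2g, so g = (2 − (-4))/2 = 3.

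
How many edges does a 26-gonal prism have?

A prism on an n-gon has two n-gon bases and n rectangular sides: V = 2·26 = 52, E = 3·26 = 78, F = 26 + 2 = 28.
Check: V − E + F = 52 − 78 + 28 = 2.

78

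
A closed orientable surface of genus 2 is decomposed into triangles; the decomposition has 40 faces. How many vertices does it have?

18

χ = 2 − 2·2 = -2, and every face is a triangle so 3F = 2E.
E = 3·40/2 = 60. Then V = -2 + E − F = -2 + 60 − 40 = 18.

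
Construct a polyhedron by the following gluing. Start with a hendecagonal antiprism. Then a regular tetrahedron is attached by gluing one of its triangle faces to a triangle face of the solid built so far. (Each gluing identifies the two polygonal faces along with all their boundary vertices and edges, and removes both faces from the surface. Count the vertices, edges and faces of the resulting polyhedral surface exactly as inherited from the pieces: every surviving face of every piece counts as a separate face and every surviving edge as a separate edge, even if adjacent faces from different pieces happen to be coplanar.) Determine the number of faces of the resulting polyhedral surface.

A hendecagonal antiprism: V=22, E=44, F=24.
Attach a regular tetrahedron (V=4, E=6, F=4) along a 3-gon: merge 3 vertices and 3 edges, delete both glued faces → V=23, E=47, F=26.
Check: V − E + F = 23 − 47 + 26 = 2.

26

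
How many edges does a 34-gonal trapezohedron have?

The n-trapezohedron (dual of the n-antiprism) has V = 2·34 + 2 = 70, E = 4·34 = 136, F = 2·34 = 68.

136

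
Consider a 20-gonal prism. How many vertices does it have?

A prism on an n-gon has two n-gon bases and n rectangular sides: V = 2·20 = 40, E = 3·20 = 60, F = 20 + 2 = 22.
Check: V − E + F = 40 − 60 + 22 = 2.

40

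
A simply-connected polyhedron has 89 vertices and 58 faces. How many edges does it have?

Here V − E + F = 2.
E = V + F − (2) = 89 + 58 − (2) = 145.

145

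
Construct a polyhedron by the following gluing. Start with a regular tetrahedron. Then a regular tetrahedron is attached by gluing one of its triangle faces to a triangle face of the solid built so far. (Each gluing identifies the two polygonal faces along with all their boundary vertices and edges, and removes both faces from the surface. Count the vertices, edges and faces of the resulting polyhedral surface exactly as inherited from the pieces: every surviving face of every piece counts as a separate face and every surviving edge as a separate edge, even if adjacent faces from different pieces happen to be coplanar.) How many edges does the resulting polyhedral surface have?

A regular tetrahedron: V=4, E=6, F=4.
Attach a regular tetrahedron (V=4, E=6, F=4) along a 3-gon: merge 3 vertices and 3 edges, delete both glued faces → V=5, E=9, F=6.
Check: V − E + F = 5 − 9 + 6 = 2.

9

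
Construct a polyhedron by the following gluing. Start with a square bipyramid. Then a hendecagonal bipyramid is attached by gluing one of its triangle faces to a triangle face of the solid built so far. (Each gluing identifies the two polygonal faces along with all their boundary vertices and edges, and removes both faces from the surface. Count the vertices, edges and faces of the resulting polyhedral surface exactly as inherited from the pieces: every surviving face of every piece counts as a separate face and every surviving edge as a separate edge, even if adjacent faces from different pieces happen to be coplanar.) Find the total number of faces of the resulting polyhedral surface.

28

A square bipyramid: V=6, E=12, F=8.
Attach a hendecagonal bipyramid (V=13, E=33, F=22) along a 3-gon: merge 3 vertices and 3 edges, delete both glued faces → V=16, E=42, F=28.
Check: V − E + F = 16 − 42 + 28 = 2.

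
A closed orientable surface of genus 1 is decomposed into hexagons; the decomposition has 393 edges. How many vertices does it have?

χ = 2 − 2·1 = 0, and every face is a hexagon so 6F = 2E.
F = 2E/6 = 131. Then V = 0 + E − F = 0 + 393 − 131 = 262.

262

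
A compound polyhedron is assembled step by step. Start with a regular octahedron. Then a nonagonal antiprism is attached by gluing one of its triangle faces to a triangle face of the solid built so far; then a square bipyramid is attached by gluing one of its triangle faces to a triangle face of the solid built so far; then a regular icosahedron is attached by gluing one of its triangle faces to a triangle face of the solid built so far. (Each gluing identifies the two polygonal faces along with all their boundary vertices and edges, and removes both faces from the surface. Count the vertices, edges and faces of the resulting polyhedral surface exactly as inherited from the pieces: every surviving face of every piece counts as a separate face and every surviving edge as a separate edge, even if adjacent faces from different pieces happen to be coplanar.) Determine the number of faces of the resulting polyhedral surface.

A regular octahedron: V=6, E=12, F=8.
Attach a nonagonal antiprism (V=18, E=36, F=20) along a 3-gon: merge 3 vertices and 3 edges, delete both glued faces → V=21, E=45, F=26.
Attach a square bipyramid (V=6, E=12, F=8) along a 3-gon: merge 3 vertices and 3 edges, delete both glued faces → V=24, E=54, F=32.
Attach a regular icosahedron (V=12, E=30, F=20) along a 3-gon: merge 3 vertices and 3 edges, delete both glued faces → V=33, E=81, F=50.
Check: V − E + F = 33 − 81 + 50 = 2.

50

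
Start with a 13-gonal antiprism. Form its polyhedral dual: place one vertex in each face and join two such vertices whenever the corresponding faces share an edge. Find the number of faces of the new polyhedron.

26

The base solid has V = 26, E = 52, F = 28.
The dual swaps V and F and preserves E: V′ = F = 28, E′ = E = 52, F′ = V = 26.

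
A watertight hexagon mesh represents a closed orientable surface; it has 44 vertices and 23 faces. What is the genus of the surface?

Every face is a hexagon, so 2E = 6·23 = 138, giving E = 69.
χ = V − E + F = 44 − 69 + 23 = -2.
For a closed orientable surface χ = 2 − 2g, so g = (2 − (-2))/2 = 2.

2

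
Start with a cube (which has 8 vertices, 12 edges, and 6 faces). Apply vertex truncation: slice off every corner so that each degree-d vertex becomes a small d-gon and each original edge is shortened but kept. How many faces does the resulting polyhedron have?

14

Truncation replaces each original edge-end by a new vertex, so V′ = 2E = 24.
Each original edge survives, and each old vertex of degree d contributes d new edges; summing degrees gives Σd = 2E, so E′ = E + 2E = 3E = 36.
Each original face survives and each original vertex becomes one new face: F′ = F + V = 14.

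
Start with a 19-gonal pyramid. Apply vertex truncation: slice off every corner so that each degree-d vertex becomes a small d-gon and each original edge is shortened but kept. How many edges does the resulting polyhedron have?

114

The base solid has V = 20, E = 38, F = 20.
Truncation replaces each original edge-end by a new vertex, so V′ = 2E = 76.
Each original edge survives, and each old vertex of degree d contributes d new edges; summing degrees gives Σd = 2E, so E′ = E + 2E = 3E = 114.
Each original face survives and each original vertex becomes one new face: F′ = F + V = 40.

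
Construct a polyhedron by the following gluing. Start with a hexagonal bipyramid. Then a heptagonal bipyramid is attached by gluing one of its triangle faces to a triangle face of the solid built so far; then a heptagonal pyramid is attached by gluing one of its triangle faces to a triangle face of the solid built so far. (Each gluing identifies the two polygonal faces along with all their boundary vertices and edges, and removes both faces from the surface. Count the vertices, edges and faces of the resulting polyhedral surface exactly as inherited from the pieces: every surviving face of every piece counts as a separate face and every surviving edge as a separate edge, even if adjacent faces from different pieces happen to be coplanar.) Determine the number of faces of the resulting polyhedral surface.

A hexagonal bipyramid: V=8, E=18, F=12.
Attach a heptagonal bipyramid (V=9, E=21, F=14) along a 3-gon: merge 3 vertices and 3 edges, delete both glued faces → V=14, E=36, F=24.
Attach a heptagonal pyramid (V=8, E=14, F=8) along a 3-gon: merge 3 vertices and 3 edges, delete both glued faces → V=19, E=47, F=30.
Check: V − E + F = 19 − 47 + 30 = 2.

30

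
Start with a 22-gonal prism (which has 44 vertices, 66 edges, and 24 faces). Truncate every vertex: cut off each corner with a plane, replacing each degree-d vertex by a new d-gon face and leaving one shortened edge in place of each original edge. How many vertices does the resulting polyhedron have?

132

Truncation replaces each original edge-end by a new vertex, so V′ = 2E = 132.
Each original edge survives, and each old vertex of degree d contributes d new edges; summing degrees gives Σd = 2E, so E′ = E + 2E = 3E = 198.
Each original face survives and each original vertex becomes one new face: F′ = F + V = 68.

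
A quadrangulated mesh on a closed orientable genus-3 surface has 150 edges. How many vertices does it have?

71

χ = 2 − 2·3 = -4, and every face is a square so 4F = 2E.
F = 2E/4 = 75. Then V = -4 + E − F = -4 + 150 − 75 = 71.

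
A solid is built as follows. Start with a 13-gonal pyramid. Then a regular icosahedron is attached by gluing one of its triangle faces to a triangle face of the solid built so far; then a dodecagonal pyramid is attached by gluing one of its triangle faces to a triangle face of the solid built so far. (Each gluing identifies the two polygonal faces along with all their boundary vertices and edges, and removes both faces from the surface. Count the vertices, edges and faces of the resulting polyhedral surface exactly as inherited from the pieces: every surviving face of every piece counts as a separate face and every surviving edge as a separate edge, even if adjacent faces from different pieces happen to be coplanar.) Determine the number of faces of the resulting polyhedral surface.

43

A 13-gonal pyramid: V=14, E=26, F=14.
Attach a regular icosahedron (V=12, E=30, F=20) along a 3-gon: merge 3 vertices and 3 edges, delete both glued faces → V=23, E=53, F=32.
Attach a dodecagonal pyramid (V=13, E=24, F=13) along a 3-gon: merge 3 vertices and 3 edges, delete both glued faces → V=33, E=74, F=43.
Check: V − E + F = 33 − 74 + 43 = 2.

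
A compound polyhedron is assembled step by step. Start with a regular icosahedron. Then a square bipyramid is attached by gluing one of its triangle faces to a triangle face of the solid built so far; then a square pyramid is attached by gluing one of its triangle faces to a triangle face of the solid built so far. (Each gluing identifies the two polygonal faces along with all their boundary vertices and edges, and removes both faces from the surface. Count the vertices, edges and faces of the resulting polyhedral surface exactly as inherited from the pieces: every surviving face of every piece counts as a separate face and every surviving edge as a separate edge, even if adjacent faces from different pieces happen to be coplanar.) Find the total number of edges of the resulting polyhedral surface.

A regular icosahedron: V=12, E=30, F=20.
Attach a square bipyramid (V=6, E=12, F=8) along a 3-gon: merge 3 vertices and 3 edges, delete both glued faces → V=15, E=39, F=26.
Attach a square pyramid (V=5, E=8, F=5) along a 3-gon: merge 3 vertices and 3 edges, delete both glued faces → V=17, E=44, F=29.
Check: V − E + F = 17 − 44 + 29 = 2.

44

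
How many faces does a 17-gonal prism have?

A prism on an n-gon has two n-gon bases and n rectangular sides: V = 2·17 = 34, E = 3·17 = 51, F = 17 + 2 = 19.

19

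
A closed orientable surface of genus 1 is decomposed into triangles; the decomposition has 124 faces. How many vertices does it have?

62

χ = 2 − 2·1 = 0, and every face is a triangle so 3F = 2E.
E = 3·124/2 = 186. Then V = 0 + E − F = 0 + 186 − 124 = 62.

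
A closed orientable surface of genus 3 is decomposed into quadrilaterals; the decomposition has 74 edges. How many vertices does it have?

χ = 2 − 2·3 = -4, and every face is a square so 4F = 2E.
F = 2E/4 = 37. Then V = -4 + E − F = -4 + 74 − 37 = 33.

33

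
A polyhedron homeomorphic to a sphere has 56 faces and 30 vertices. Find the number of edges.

Here V − E + F = 2.
E = V + F − (2) = 30 + 56 − (2) = 84.

84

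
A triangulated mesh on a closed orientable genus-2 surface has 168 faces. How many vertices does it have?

χ = 2 − 2·2 = -2, and every face is a triangle so 3F = 2E.
E = 3·168/2 = 252. Then V = -2 + E − F = -2 + 252 − 168 = 82.

82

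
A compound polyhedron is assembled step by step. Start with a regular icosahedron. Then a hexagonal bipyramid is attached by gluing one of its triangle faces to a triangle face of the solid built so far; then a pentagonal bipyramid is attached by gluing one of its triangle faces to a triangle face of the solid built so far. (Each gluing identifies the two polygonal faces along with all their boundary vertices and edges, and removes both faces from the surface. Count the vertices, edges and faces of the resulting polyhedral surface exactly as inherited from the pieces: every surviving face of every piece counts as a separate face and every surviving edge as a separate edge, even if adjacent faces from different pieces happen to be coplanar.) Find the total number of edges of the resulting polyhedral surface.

57

A regular icosahedron: V=12, E=30, F=20.
Attach a hexagonal bipyramid (V=8, E=18, F=12) along a 3-gon: merge 3 vertices and 3 edges, delete both glued faces → V=17, E=45, F=30.
Attach a pentagonal bipyramid (V=7, E=15, F=10) along a 3-gon: merge 3 vertices and 3 edges, delete both glued faces → V=21, E=57, F=38.
Check: V − E + F = 21 − 57 + 38 = 2.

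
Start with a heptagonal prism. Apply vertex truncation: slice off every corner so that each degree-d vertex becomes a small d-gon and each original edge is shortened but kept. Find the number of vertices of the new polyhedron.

42

The base solid has V = 14, E = 21, F = 9.
Truncation replaces each original edge-end by a new vertex, so V′ = 2E = 42.
Each original edge survives, and each old vertex of degree d contributes d new edges; summing degrees gives Σd = 2E, so E′ = E + 2E = 3E = 63.
Each original face survives and each original vertex becomes one new face: F′ = F + V = 23.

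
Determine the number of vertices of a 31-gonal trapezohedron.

64

The n-trapezohedron (dual of the n-antiprism) has V = 2·31 + 2 = 64, E = 4·31 = 124, F = 2·31 = 62.
Check: V − E + F = 64 − 124 + 62 = 2.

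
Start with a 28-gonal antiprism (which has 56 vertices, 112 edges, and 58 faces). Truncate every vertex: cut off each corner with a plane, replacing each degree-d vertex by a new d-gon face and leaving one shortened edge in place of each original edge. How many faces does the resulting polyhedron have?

114

Truncation replaces each original edge-end by a new vertex, so V′ = 2E = 224.
Each original edge survives, and each old vertex of degree d contributes d new edges; summing degrees gives Σd = 2E, so E′ = E + 2E = 3E = 336.
Each original face survives and each original vertex becomes one new face: F′ = F + V = 114.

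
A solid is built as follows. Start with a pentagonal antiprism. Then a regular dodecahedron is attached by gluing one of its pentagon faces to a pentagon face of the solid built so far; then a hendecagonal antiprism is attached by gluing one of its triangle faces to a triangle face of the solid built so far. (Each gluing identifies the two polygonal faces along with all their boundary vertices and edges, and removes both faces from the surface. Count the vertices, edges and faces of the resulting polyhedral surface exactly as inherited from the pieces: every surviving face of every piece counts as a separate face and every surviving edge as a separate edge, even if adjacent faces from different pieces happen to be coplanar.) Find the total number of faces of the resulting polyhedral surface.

A pentagonal antiprism: V=10, E=20, F=12.
Attach a regular dodecahedron (V=20, E=30, F=12) along a 5-gon: merge 5 vertices and 5 edges, delete both glued faces → V=25, E=45, F=22.
Attach a hendecagonal antiprism (V=22, E=44, F=24) along a 3-gon: merge 3 vertices and 3 edges, delete both glued faces → V=44, E=86, F=44.
Check: V − E + F = 44 − 86 + 44 = 2.

44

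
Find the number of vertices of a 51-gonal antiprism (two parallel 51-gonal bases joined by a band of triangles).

102

An antiprism on an n-gon has two n-gon caps and 2n triangles: V = 2·51 = 102, E = 4·51 = 204, F = 2·51 + 2 = 104.
Check: V − E + F = 102 − 204 + 104 = 2.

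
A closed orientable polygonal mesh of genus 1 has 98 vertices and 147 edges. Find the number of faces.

49

For a closed orientable surface of genus 1, χ = 2 − 2·1 = 0.
F = 0 − V + E = 0 − 98 + 147 = 49.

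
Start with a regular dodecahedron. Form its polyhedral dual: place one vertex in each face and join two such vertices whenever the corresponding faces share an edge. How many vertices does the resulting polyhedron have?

12

The base solid has V = 20, E = 30, F = 12.
The dual swaps V and F and preserves E: V′ = F = 12, E′ = E = 30, F′ = V = 20.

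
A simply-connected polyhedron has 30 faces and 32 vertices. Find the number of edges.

60

Here V − E + F = 2.
E = V + F − (2) = 32 + 30 − (2) = 60.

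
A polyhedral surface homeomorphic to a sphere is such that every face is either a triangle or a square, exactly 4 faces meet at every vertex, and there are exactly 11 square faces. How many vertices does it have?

Let x be the number of triangles; then F = 11 + x.
Edge–face incidences: 2E = 4·11 + 3·x = 44 + 3x.
Every vertex has degree 4, so 4V = 2E.
Euler: V − E + F = 2 ⇒ (2E)/4 − E + (11 + x) = 2.
Multiply by 8: 2·(2E) − 4·(2E) + 8·(11 + x) = 16, i.e. 88 + 8x − 2·(44 + 3x) = 16.
Collecting terms: 2x = 16, so x = 8.
Then 2E = 44 + 3·8 = 68, so E = 34, V = 2E/4 = 17, F = 11 + 8 = 19.

17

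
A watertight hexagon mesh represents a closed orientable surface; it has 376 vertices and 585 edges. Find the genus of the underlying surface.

Every face is a hexagon and each edge borders two faces, so 6F = 2·585, giving F = 195.
χ = V − E + F = 376 − 585 + 195 = -14.
For a closed orientable surface χ = 2 − 2g, so g = (2 − (-14))/2 = 8.

8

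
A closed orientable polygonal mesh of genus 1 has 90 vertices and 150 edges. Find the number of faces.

60

For a closed orientable surface of genus 1, χ = 2 − 2·1 = 0.
F = 0 − V + E = 0 − 90 + 150 = 60.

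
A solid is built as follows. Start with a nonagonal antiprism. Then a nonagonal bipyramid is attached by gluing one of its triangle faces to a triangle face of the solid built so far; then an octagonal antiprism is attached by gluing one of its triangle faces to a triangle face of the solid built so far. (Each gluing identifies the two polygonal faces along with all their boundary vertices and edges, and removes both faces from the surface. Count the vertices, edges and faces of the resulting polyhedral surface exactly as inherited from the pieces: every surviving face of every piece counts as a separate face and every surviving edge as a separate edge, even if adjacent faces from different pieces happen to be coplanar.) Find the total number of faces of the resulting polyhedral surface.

52

A nonagonal antiprism: V=18, E=36, F=20.
Attach a nonagonal bipyramid (V=11, E=27, F=18) along a 3-gon: merge 3 vertices and 3 edges, delete both glued faces → V=26, E=60, F=36.
Attach an octagonal antiprism (V=16, E=32, F=18) along a 3-gon: merge 3 vertices and 3 edges, delete both glued faces → V=39, E=89, F=52.
Check: V − E + F = 39 − 89 + 52 = 2.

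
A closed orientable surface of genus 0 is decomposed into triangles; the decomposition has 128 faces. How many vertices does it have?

66

χ = 2 − 2·0 = 2, and every face is a triangle so 3F = 2E.
E = 3·128/2 = 192. Then V = 2 + E − F = 2 + 192 − 128 = 66.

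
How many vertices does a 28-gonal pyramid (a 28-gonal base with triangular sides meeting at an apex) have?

A pyramid on an n-gon base has one n-gon and n triangles: V = 28 + 1 = 29, E = 2·28 = 56, F = 28 + 1 = 29.

29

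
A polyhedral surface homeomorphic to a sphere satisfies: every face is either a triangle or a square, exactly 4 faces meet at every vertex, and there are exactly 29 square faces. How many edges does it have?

Let x be the number of triangles; then F = 29 + x.
Edge–face incidences: 2E = 4·29 + 3·x = 116 + 3x.
Every vertex has degree 4, so 4V = 2E.
Euler: V − E + F = 2 ⇒ (2E)/4 − E + (29 + x) = 2.
Multiply by 8: 2·(2E) − 4·(2E) + 8·(29 + x) = 16, i.e. 232 + 8x − 2·(116 + 3x) = 16.
Collecting terms: 2x = 16, so x = 8.
Then 2E = 116 + 3·8 = 140, so E = 70, V = 2E/4 = 35, F = 29 + 8 = 37.

70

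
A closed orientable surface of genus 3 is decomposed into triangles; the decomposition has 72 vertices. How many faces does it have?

152

χ = 2 − 2·3 = -4, and every face is a triangle so 3F = 2E.
V − E + F = -4 with E = 3F/2 gives 72 − (3/2 − 1)·F = -4, so F = 152 and E = 228.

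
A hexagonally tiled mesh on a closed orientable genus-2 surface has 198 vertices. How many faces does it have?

χ = 2 − 2·2 = -2, and every face is a hexagon so 6F = 2E.
V − E + F = -2 with E = 6F/2 gives 198 − (6/2 − 1)·F = -2, so F = 100 and E = 300.

100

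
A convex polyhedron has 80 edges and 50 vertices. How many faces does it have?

Here V − E + F = 2.
F = 2 − V + E = 2 − 50 + 80 = 32.

32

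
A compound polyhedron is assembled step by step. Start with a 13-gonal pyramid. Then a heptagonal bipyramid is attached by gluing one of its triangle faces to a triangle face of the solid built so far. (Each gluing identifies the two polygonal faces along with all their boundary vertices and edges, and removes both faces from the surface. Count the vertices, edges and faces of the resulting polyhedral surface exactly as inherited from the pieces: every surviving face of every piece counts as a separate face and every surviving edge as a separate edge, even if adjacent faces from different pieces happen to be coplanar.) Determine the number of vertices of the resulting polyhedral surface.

20

A 13-gonal pyramid: V=14, E=26, F=14.
Attach a heptagonal bipyramid (V=9, E=21, F=14) along a 3-gon: merge 3 vertices and 3 edges, delete both glued faces → V=20, E=44, F=26.
Check: V − E + F = 20 − 44 + 26 = 2.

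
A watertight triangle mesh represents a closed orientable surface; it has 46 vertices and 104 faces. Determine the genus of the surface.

Every face is a triangle, so 2E = 3·104 = 312, giving E = 156.
χ = V − E + F = 46 − 156 + 104 = -6.
For a closed orientable surface χ = 2 − 2g, so g = (2 − (-6))/2 = 4.

4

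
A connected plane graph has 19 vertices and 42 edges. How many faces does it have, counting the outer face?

Euler's formula for a connected plane graph: V − E + F = 2, so F = 2 − 19 + 42 = 25.

25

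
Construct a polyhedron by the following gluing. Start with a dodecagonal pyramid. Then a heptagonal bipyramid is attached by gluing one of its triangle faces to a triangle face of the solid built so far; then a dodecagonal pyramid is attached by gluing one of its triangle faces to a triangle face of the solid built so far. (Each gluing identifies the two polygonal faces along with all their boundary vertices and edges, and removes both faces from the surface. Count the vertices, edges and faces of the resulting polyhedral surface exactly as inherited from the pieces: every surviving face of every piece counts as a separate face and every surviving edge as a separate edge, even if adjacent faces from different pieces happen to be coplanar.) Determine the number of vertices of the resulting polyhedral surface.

29

A dodecagonal pyramid: V=13, E=24, F=13.
Attach a heptagonal bipyramid (V=9, E=21, F=14) along a 3-gon: merge 3 vertices and 3 edges, delete both glued faces → V=19, E=42, F=25.
Attach a dodecagonal pyramid (V=13, E=24, F=13) along a 3-gon: merge 3 vertices and 3 edges, delete both glued faces → V=29, E=63, F=36.
Check: V − E + F = 29 − 63 + 36 = 2.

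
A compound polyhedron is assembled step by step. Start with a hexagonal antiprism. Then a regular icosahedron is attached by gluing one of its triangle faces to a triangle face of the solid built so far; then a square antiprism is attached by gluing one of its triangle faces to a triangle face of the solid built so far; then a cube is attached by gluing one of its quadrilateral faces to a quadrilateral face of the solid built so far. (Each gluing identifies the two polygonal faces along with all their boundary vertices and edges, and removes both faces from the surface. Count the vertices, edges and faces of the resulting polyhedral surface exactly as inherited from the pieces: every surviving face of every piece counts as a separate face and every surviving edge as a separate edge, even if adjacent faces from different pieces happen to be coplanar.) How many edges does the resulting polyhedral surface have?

72

A hexagonal antiprism: V=12, E=24, F=14.
Attach a regular icosahedron (V=12, E=30, F=20) along a 3-gon: merge 3 vertices and 3 edges, delete both glued faces → V=21, E=51, F=32.
Attach a square antiprism (V=8, E=16, F=10) along a 3-gon: merge 3 vertices and 3 edges, delete both glued faces → V=26, E=64, F=40.
Attach a cube (V=8, E=12, F=6) along a 4-gon: merge 4 vertices and 4 edges, delete both glued faces → V=30, E=72, F=44.
Check: V − E + F = 30 − 72 + 44 = 2.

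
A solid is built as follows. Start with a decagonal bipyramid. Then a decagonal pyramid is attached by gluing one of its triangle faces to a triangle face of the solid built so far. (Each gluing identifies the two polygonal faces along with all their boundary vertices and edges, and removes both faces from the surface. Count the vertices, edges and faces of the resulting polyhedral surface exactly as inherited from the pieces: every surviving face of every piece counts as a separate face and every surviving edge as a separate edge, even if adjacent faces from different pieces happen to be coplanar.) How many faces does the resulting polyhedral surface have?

A decagonal bipyramid: V=12, E=30, F=20.
Attach a decagonal pyramid (V=11, E=20, F=11) along a 3-gon: merge 3 vertices and 3 edges, delete both glued faces → V=20, E=47, F=29.
Check: V − E + F = 20 − 47 + 29 = 2.

29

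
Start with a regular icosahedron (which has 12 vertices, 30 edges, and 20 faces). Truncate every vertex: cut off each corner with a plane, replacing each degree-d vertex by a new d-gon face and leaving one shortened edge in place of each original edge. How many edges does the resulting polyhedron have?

Truncation replaces each original edge-end by a new vertex, so V′ = 2E = 60.
Each original edge survives, and each old vertex of degree d contributes d new edges; summing degrees gives Σd = 2E, so E′ = E + 2E = 3E = 90.
Each original face survives and each original vertex becomes one new face: F′ = F + V = 32.

90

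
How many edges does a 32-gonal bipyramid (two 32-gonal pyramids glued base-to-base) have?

96

A bipyramid over an n-gon has 2n triangular faces and n + 2 vertices: V = 32 + 2 = 34, E = 3·32 = 96, F = 2·32 = 64.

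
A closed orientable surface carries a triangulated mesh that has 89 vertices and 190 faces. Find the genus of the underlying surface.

4

Every face is a triangle, so 2E = 3·190 = 570, giving E = 285.
χ = V − E + F = 89 − 285 + 190 = -6.
For a closed orientable surface χ = 2 − 2g, so g = (2 − (-6))/2 = 4.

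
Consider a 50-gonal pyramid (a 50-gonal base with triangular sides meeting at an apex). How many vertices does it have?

A pyramid on an n-gon base has one n-gon and n triangles: V = 50 + 1 = 51, E = 2·50 = 100, F = 50 + 1 = 51.

51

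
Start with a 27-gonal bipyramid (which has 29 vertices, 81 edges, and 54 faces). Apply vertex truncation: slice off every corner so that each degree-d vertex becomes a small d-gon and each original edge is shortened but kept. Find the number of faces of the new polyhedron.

Truncation replaces each original edge-end by a new vertex, so V′ = 2E = 162.
Each original edge survives, and each old vertex of degree d contributes d new edges; summing degrees gives Σd = 2E, so E′ = E + 2E = 3E = 243.
Each original face survives and each original vertex becomes one new face: F′ = F + V = 83.

83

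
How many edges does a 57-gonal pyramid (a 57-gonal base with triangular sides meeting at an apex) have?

114

A pyramid on an n-gon base has one n-gon and n triangles: V = 57 + 1 = 58, E = 2·57 = 114, F = 57 + 1 = 58.
Check: V − E + F = 58 − 114 + 58 = 2.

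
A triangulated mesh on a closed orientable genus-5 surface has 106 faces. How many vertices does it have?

χ = 2 − 2·5 = -8, and every face is a triangle so 3F = 2E.
E = 3·106/2 = 159. Then V = -8 + E − F = -8 + 159 − 106 = 45.

45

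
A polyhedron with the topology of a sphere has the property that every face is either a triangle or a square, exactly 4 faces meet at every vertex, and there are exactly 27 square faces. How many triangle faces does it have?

Let x be the number of triangles; then F = 27 + x.
Edge–face incidences: 2E = 4·27 + 3·x = 108 + 3x.
Every vertex has degree 4, so 4V = 2E.
Euler: V − E + F = 2 ⇒ (2E)/4 − E + (27 + x) = 2.
Multiply by 8: 2·(2E) − 4·(2E) + 8·(27 + x) = 16, i.e. 216 + 8x − 2·(108 + 3x) = 16.
Collecting terms: 2x = 16, so x = 8.
Then 2E = 108 + 3·8 = 132, so E = 66, V = 2E/4 = 33, F = 27 + 8 = 35.

8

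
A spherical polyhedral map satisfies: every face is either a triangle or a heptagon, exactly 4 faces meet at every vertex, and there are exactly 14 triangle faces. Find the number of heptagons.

Let x be the number of heptagons; then F = 14 + x.
Edge–face incidences: 2E = 3·14 + 7·x = 42 + 7x.
Every vertex has degree 4, so 4V = 2E.
Euler: V − E + F = 2 ⇒ (2E)/4 − E + (14 + x) = 2.
Multiply by 8: 2·(2E) − 4·(2E) + 8·(14 + x) = 16, i.e. 112 + 8x − 2·(42 + 7x) = 16.
Collecting terms: −6x + 28 = 16, so −6x = −12, so x = 2.
Then 2E = 42 + 7·2 = 56, so E = 28, V = 2E/4 = 14, F = 14 + 2 = 16.

2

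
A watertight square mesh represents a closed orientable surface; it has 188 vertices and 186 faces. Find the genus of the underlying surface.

Every face is a square, so 2E = 4·186 = 744, giving E = 372.
χ = V − E + F = 188 − 372 + 186 = 2.
For a closed orientable surface χ = 2 − 2g, so g = (2 − (2))/2 = 0.

0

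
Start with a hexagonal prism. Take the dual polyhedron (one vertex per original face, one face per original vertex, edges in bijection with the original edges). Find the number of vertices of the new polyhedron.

The base solid has V = 12, E = 18, F = 8.
The dual swaps V and F and preserves E: V′ = F = 8, E′ = E = 18, F′ = V = 12.

8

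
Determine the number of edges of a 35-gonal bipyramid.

A bipyramid over an n-gon has 2n triangular faces and n + 2 vertices: V = 35 + 2 = 37, E = 3·35 = 105, F = 2·35 = 70.

105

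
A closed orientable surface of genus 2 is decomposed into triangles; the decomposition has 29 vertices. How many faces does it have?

χ = 2 − 2·2 = -2, and every face is a triangle so 3F = 2E.
V − E + F = -2 with E = 3F/2 gives 29 − (3/2 − 1)·F = -2, so F = 62 and E = 93.

62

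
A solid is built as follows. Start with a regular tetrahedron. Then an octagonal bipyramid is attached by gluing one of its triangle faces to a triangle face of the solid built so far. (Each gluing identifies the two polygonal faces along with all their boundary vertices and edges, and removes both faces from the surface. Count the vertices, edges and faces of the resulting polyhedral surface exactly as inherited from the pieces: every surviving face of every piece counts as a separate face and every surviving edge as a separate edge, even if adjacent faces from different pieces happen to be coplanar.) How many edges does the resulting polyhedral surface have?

A regular tetrahedron: V=4, E=6, F=4.
Attach an octagonal bipyramid (V=10, E=24, F=16) along a 3-gon: merge 3 vertices and 3 edges, delete both glued faces → V=11, E=27, F=18.
Check: V − E + F = 11 − 27 + 18 = 2.

27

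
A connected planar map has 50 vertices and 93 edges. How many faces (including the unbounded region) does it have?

Euler's formula for a connected plane graph: V − E + F = 2, so F = 2 − 50 + 93 = 45.

45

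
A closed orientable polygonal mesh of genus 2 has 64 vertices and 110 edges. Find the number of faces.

For a closed orientable surface of genus 2, χ = 2 − 2·2 = -2.
F = -2 − V + E = -2 − 64 + 110 = 44.

44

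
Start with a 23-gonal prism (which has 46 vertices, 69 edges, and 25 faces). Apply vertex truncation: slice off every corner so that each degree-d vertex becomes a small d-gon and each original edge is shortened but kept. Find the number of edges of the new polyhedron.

207

Truncation replaces each original edge-end by a new vertex, so V′ = 2E = 138.
Each original edge survives, and each old vertex of degree d contributes d new edges; summing degrees gives Σd = 2E, so E′ = E + 2E = 3E = 207.
Each original face survives and each original vertex becomes one new face: F′ = F + V = 71.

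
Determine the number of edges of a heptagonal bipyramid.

21

A bipyramid over an n-gon has 2n triangular faces and n + 2 vertices: V = 7 + 2 = 9, E = 3·7 = 21, F = 2·7 = 14.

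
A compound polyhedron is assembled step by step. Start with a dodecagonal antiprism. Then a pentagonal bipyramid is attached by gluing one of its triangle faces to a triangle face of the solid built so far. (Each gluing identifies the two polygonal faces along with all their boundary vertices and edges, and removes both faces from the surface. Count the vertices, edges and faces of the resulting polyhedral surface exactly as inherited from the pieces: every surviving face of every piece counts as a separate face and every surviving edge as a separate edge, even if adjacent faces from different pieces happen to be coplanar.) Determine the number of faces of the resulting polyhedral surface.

34

A dodecagonal antiprism: V=24, E=48, F=26.
Attach a pentagonal bipyramid (V=7, E=15, F=10) along a 3-gon: merge 3 vertices and 3 edges, delete both glued faces → V=28, E=60, F=34.
Check: V − E + F = 28 − 60 + 34 = 2.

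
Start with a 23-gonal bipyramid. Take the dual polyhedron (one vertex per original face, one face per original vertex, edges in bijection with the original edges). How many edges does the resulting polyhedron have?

The base solid has V = 25, E = 69, F = 46.
The dual swaps V and F and preserves E: V′ = F = 46, E′ = E = 69, F′ = V = 25.

69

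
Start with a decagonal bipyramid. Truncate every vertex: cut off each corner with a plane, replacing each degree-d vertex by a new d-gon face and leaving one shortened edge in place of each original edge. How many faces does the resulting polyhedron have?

32

The base solid has V = 12, E = 30, F = 20.
Truncation replaces each original edge-end by a new vertex, so V′ = 2E = 60.
Each original edge survives, and each old vertex of degree d contributes d new edges; summing degrees gives Σd = 2E, so E′ = E + 2E = 3E = 90.
Each original face survives and each original vertex becomes one new face: F′ = F + V = 32.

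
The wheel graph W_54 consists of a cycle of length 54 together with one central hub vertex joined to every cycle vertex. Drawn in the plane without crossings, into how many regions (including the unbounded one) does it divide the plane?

W_54 has V = 54 + 1 = 55 vertices and E = 2·54 = 108 edges.
By Euler's formula F = 2 − V + E = 2 − 55 + 108 = 55.

55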